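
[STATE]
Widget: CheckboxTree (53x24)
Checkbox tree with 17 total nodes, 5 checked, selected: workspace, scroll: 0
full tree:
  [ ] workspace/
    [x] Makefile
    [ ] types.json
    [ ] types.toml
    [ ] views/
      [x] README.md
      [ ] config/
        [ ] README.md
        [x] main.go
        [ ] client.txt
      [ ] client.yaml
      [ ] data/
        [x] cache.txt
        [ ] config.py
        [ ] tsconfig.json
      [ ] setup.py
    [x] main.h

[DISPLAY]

>[-] workspace/                                      
   [x] Makefile                                      
   [ ] types.json                                    
   [ ] types.toml                                    
   [-] views/                                        
     [x] README.md                                   
     [-] config/                                     
       [ ] README.md                                 
       [x] main.go                                   
       [ ] client.txt                                
     [ ] client.yaml                                 
     [-] data/                                       
       [x] cache.txt                                 
       [ ] config.py                                 
       [ ] tsconfig.json                             
     [ ] setup.py                                    
   [x] main.h                                        
                                                     
                                                     
                                                     
                                                     
                                                     
                                                     
                                                     


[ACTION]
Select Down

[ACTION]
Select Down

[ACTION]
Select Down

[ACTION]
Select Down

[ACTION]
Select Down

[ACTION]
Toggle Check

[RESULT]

 [-] workspace/                                      
   [x] Makefile                                      
   [ ] types.json                                    
   [ ] types.toml                                    
   [-] views/                                        
>    [ ] README.md                                   
     [-] config/                                     
       [ ] README.md                                 
       [x] main.go                                   
       [ ] client.txt                                
     [ ] client.yaml                                 
     [-] data/                                       
       [x] cache.txt                                 
       [ ] config.py                                 
       [ ] tsconfig.json                             
     [ ] setup.py                                    
   [x] main.h                                        
                                                     
                                                     
                                                     
                                                     
                                                     
                                                     
                                                     


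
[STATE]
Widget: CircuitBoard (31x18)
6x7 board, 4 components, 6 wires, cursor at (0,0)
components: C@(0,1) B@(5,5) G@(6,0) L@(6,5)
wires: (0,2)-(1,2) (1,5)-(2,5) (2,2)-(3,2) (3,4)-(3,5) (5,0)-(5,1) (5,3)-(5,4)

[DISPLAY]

   0 1 2 3 4 5                 
0  [.]  C   ·                  
            │                  
1           ·           ·      
                        │      
2           ·           ·      
            │                  
3           ·       · ─ ·      
                               
4                              
                               
5   · ─ ·       · ─ ·   B      
                               
6   G                   L      
Cursor: (0,0)                  
                               
                               
                               


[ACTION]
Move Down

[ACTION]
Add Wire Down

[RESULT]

   0 1 2 3 4 5                 
0       C   ·                  
            │                  
1  [.]      ·           ·      
    │                   │      
2   ·       ·           ·      
            │                  
3           ·       · ─ ·      
                               
4                              
                               
5   · ─ ·       · ─ ·   B      
                               
6   G                   L      
Cursor: (1,0)                  
                               
                               
                               


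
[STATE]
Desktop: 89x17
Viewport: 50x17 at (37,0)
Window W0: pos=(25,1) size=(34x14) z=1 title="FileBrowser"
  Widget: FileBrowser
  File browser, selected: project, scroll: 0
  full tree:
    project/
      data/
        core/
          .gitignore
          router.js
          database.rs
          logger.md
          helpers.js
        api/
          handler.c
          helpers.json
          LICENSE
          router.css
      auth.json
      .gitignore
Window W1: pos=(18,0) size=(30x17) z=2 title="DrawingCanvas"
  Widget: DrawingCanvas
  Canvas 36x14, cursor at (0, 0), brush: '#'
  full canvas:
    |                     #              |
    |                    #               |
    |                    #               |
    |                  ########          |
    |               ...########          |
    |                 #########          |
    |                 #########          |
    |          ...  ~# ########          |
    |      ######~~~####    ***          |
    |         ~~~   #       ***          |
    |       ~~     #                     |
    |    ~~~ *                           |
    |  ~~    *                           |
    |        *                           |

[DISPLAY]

━━━━━━━━━━┓                                       
          ┃━━━━━━━━━━┓                            
──────────┨          ┃                            
   #      ┃──────────┨                            
  #       ┃          ┃                            
  #       ┃          ┃                            
########  ┃          ┃                            
########  ┃          ┃                            
########  ┃          ┃                            
########  ┃          ┃                            
########  ┃          ┃                            
#    ***  ┃          ┃                            
     ***  ┃          ┃                            
          ┃          ┃                            
          ┃━━━━━━━━━━┛                            
          ┃                                       
━━━━━━━━━━┛                                       


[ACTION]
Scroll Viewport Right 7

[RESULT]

━━━━━━━━┓                                         
        ┃━━━━━━━━━━┓                              
────────┨          ┃                              
 #      ┃──────────┨                              
#       ┃          ┃                              
#       ┃          ┃                              
######  ┃          ┃                              
######  ┃          ┃                              
######  ┃          ┃                              
######  ┃          ┃                              
######  ┃          ┃                              
   ***  ┃          ┃                              
   ***  ┃          ┃                              
        ┃          ┃                              
        ┃━━━━━━━━━━┛                              
        ┃                                         
━━━━━━━━┛                                         


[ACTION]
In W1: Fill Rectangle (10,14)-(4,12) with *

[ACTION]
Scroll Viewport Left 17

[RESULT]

━━━━━━━━━━━━━━━━━━━━━━━━━┓                        
awingCanvas              ┃━━━━━━━━━━┓             
─────────────────────────┨          ┃             
                  #      ┃──────────┨             
                 #       ┃          ┃             
                 #       ┃          ┃             
               ########  ┃          ┃             
         ***...########  ┃          ┃             
         ***  #########  ┃          ┃             
         ***  #########  ┃          ┃             
       ..***~# ########  ┃          ┃             
   ######***####    ***  ┃          ┃             
      ~~~***#       ***  ┃          ┃             
    ~~   ***             ┃          ┃             
 ~~~ *                   ┃━━━━━━━━━━┛             
~    *                   ┃                        
━━━━━━━━━━━━━━━━━━━━━━━━━┛                        


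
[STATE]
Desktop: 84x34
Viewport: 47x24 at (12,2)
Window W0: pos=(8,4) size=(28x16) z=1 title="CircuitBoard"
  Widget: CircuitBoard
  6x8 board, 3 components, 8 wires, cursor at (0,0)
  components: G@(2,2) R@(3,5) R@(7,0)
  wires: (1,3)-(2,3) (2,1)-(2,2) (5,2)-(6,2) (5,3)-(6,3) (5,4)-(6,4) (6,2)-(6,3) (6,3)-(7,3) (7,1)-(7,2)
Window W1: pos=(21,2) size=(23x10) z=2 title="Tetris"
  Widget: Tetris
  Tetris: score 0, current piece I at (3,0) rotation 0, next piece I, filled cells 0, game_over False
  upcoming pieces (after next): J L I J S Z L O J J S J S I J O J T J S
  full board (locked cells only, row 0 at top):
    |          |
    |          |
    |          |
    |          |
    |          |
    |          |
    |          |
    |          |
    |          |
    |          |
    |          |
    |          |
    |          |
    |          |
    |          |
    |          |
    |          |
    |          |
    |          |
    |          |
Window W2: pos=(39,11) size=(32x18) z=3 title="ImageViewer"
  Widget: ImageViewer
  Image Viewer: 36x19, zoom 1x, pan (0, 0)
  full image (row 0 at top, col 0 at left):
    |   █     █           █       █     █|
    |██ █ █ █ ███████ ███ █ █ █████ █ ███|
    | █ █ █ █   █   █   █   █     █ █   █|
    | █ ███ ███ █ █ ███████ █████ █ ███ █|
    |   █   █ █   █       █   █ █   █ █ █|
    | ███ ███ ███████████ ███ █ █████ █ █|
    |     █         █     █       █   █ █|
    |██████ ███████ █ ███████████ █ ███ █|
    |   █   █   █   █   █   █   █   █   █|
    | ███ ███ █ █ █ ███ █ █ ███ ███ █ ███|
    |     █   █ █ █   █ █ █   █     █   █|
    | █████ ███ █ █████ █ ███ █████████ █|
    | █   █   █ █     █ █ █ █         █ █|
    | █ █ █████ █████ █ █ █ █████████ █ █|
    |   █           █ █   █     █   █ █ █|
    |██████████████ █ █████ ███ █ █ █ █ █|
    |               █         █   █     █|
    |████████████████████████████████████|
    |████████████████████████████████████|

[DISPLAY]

         ┏━━━━━━━━━━━━━━━━━━━━━┓               
         ┃ Tetris              ┃               
━━━━━━━━━┠─────────────────────┨               
rcuitBoar┃          │Next:     ┃               
─────────┃          │████      ┃               
0 1 2 3 4┃          │          ┃               
[.]      ┃          │          ┃               
         ┃          │          ┃               
         ┃          │          ┃               
         ┗━━━━━━━━━━━━━━━━━┏━━━━━━━━━━━━━━━━━━━
     · ─ G   ·         ┃   ┃ ImageViewer       
                       ┃   ┠───────────────────
                     R ┃   ┃   █     █         
                       ┃   ┃██ █ █ █ ███████ ██
                       ┃   ┃ █ █ █ █   █   █   
                       ┃   ┃ █ ███ ███ █ █ ████
         ·   ·   ·     ┃   ┃   █   █ █   █     
━━━━━━━━━━━━━━━━━━━━━━━┛   ┃ ███ ███ ██████████
                           ┃     █         █   
                           ┃██████ ███████ █ ██
                           ┃   █   █   █   █   
                           ┃ ███ ███ █ █ █ ███ 
                           ┃     █   █ █ █   █ 
                           ┃ █████ ███ █ █████ 


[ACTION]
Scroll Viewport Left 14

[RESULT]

                     ┏━━━━━━━━━━━━━━━━━━━━━┓   
                     ┃ Tetris              ┃   
        ┏━━━━━━━━━━━━┠─────────────────────┨   
        ┃ CircuitBoar┃          │Next:     ┃   
        ┠────────────┃          │████      ┃   
        ┃   0 1 2 3 4┃          │          ┃   
        ┃0  [.]      ┃          │          ┃   
        ┃            ┃          │          ┃   
        ┃1           ┃          │          ┃   
        ┃            ┗━━━━━━━━━━━━━━━━━┏━━━━━━━
        ┃2       · ─ G   ·         ┃   ┃ ImageV
        ┃                          ┃   ┠───────
        ┃3                       R ┃   ┃   █   
        ┃                          ┃   ┃██ █ █ 
        ┃4                         ┃   ┃ █ █ █ 
        ┃                          ┃   ┃ █ ███ 
        ┃5           ·   ·   ·     ┃   ┃   █   
        ┗━━━━━━━━━━━━━━━━━━━━━━━━━━┛   ┃ ███ ██
                                       ┃     █ 
                                       ┃██████ 
                                       ┃   █   
                                       ┃ ███ ██
                                       ┃     █ 
                                       ┃ █████ 


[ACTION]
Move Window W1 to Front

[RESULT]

                     ┏━━━━━━━━━━━━━━━━━━━━━┓   
                     ┃ Tetris              ┃   
        ┏━━━━━━━━━━━━┠─────────────────────┨   
        ┃ CircuitBoar┃          │Next:     ┃   
        ┠────────────┃          │████      ┃   
        ┃   0 1 2 3 4┃          │          ┃   
        ┃0  [.]      ┃          │          ┃   
        ┃            ┃          │          ┃   
        ┃1           ┃          │          ┃   
        ┃            ┗━━━━━━━━━━━━━━━━━━━━━┛━━━
        ┃2       · ─ G   ·         ┃   ┃ ImageV
        ┃                          ┃   ┠───────
        ┃3                       R ┃   ┃   █   
        ┃                          ┃   ┃██ █ █ 
        ┃4                         ┃   ┃ █ █ █ 
        ┃                          ┃   ┃ █ ███ 
        ┃5           ·   ·   ·     ┃   ┃   █   
        ┗━━━━━━━━━━━━━━━━━━━━━━━━━━┛   ┃ ███ ██
                                       ┃     █ 
                                       ┃██████ 
                                       ┃   █   
                                       ┃ ███ ██
                                       ┃     █ 
                                       ┃ █████ 


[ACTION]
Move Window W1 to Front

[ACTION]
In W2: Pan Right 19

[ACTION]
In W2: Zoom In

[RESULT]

                     ┏━━━━━━━━━━━━━━━━━━━━━┓   
                     ┃ Tetris              ┃   
        ┏━━━━━━━━━━━━┠─────────────────────┨   
        ┃ CircuitBoar┃          │Next:     ┃   
        ┠────────────┃          │████      ┃   
        ┃   0 1 2 3 4┃          │          ┃   
        ┃0  [.]      ┃          │          ┃   
        ┃            ┃          │          ┃   
        ┃1           ┃          │          ┃   
        ┃            ┗━━━━━━━━━━━━━━━━━━━━━┛━━━
        ┃2       · ─ G   ·         ┃   ┃ ImageV
        ┃                          ┃   ┠───────
        ┃3                       R ┃   ┃█      
        ┃                          ┃   ┃█      
        ┃4                         ┃   ┃███████
        ┃                          ┃   ┃███████
        ┃5           ·   ·   ·     ┃   ┃   ██  
        ┗━━━━━━━━━━━━━━━━━━━━━━━━━━┛   ┃   ██  
                                       ┃█  ██  
                                       ┃█  ██  
                                       ┃█      
                                       ┃█      
                                       ┃███████
                                       ┃███████


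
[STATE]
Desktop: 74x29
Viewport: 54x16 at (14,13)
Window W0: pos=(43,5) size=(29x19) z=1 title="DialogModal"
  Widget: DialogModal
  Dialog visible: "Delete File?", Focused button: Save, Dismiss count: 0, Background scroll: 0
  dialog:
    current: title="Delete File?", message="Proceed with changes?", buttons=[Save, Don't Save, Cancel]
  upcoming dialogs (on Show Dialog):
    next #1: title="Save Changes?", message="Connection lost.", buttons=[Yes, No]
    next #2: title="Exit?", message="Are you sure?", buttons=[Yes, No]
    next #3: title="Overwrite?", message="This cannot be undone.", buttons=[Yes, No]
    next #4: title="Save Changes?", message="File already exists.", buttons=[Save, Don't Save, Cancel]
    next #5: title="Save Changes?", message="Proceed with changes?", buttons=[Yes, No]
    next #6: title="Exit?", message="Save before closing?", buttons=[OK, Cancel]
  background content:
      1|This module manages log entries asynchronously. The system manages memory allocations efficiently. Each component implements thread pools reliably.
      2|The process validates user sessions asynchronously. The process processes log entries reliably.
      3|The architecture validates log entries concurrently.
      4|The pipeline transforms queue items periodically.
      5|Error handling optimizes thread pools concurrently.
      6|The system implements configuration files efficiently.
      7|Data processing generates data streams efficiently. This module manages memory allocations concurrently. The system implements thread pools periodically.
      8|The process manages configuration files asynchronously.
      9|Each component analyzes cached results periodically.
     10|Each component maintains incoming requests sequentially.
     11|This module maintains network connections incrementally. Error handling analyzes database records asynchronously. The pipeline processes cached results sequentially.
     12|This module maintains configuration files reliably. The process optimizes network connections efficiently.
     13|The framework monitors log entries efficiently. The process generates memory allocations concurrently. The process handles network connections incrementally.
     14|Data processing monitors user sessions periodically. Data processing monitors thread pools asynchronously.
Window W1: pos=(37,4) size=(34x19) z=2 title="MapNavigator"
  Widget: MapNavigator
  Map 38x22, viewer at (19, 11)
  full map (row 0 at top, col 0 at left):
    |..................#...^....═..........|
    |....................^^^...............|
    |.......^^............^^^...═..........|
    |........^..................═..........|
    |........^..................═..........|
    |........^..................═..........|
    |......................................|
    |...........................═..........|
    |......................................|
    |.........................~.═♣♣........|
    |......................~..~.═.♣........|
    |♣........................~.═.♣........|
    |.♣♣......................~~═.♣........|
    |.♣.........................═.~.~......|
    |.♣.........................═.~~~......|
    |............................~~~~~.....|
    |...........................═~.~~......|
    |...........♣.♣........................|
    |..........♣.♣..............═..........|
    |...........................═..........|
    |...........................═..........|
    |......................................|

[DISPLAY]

                       ┃...................~..~.═.♣...
                       ┃................@.....~.═.♣...
                       ┃......................~~═.♣...
                       ┃........................═.~.~.
                       ┃........................═.~~~.
                       ┃.........................~~~~~
                       ┃........................═~.~~.
                       ┃........♣.♣...................
                       ┃.......♣.♣..............═.....
                       ┗━━━━━━━━━━━━━━━━━━━━━━━━━━━━━━
                             ┗━━━━━━━━━━━━━━━━━━━━━━━━
                                                      
                                                      
                                                      
                                                      
                                                      


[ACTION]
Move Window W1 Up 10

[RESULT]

                       ┃........................═.~~~.
                       ┃.........................~~~~~
                       ┃........................═~.~~.
                       ┃........♣.♣...................
                       ┃.......♣.♣..............═.....
                       ┗━━━━━━━━━━━━━━━━━━━━━━━━━━━━━━
                             ┃This module maintains co
                             ┃The framework monitors l
                             ┃Data processing monitors
                             ┃                        
                             ┗━━━━━━━━━━━━━━━━━━━━━━━━
                                                      
                                                      
                                                      
                                                      
                                                      


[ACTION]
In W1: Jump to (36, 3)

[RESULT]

                       ┃..................            
                       ┃.......═..........            
                       ┃..................            
                       ┃.....~.═♣♣........            
                       ┃..~..~.═.♣........            
                       ┗━━━━━━━━━━━━━━━━━━━━━━━━━━━━━━
                             ┃This module maintains co
                             ┃The framework monitors l
                             ┃Data processing monitors
                             ┃                        
                             ┗━━━━━━━━━━━━━━━━━━━━━━━━
                                                      
                                                      
                                                      
                                                      
                                                      


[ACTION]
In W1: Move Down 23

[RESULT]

                       ┃                              
                       ┃                              
                       ┃                              
                       ┃                              
                       ┃                              
                       ┗━━━━━━━━━━━━━━━━━━━━━━━━━━━━━━
                             ┃This module maintains co
                             ┃The framework monitors l
                             ┃Data processing monitors
                             ┃                        
                             ┗━━━━━━━━━━━━━━━━━━━━━━━━
                                                      
                                                      
                                                      
                                                      
                                                      


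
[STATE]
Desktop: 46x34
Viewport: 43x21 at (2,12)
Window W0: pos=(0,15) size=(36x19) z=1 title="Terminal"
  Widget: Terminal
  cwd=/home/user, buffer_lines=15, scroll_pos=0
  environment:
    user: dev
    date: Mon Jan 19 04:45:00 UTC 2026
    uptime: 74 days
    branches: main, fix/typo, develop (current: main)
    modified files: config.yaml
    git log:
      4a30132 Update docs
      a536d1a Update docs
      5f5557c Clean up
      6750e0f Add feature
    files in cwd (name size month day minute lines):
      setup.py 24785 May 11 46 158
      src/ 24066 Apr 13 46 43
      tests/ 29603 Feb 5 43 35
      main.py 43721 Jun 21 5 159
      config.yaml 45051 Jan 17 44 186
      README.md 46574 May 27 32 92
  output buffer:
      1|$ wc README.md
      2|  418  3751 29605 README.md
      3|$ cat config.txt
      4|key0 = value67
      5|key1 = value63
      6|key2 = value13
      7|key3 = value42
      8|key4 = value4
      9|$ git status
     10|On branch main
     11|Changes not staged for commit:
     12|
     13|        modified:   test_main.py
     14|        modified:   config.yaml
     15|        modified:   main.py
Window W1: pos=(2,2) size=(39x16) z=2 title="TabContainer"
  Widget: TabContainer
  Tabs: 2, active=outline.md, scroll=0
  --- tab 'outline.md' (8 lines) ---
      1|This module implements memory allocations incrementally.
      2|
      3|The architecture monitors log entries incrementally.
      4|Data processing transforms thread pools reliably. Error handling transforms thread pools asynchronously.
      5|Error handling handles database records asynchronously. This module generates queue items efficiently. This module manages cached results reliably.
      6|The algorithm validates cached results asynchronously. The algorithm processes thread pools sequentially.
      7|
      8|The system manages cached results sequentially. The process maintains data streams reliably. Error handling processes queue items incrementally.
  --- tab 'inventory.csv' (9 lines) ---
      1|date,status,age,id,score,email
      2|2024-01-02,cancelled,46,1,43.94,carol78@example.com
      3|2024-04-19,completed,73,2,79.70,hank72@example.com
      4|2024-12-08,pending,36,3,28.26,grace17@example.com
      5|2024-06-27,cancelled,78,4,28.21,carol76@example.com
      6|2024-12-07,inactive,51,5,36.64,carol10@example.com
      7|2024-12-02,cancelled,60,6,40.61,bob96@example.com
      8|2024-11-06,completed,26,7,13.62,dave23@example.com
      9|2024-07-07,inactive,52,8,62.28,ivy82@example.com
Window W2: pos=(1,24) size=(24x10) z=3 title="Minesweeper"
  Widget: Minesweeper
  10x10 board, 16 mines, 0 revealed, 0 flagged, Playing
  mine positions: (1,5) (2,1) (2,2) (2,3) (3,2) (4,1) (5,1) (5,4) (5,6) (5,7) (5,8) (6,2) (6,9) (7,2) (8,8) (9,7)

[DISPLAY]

┃The algorithm validates cached result┃    
┃                                     ┃    
┃The system manages cached results seq┃    
┃                                     ┃    
┃                                     ┃    
┗━━━━━━━━━━━━━━━━━━━━━━━━━━━━━━━━━━━━━┛    
 wc README.md                    ┃         
 418  3751 29605 README.md       ┃         
 cat config.txt                  ┃         
ey0 = value67                    ┃         
ey1 = value63                    ┃         
ey2 = value13                    ┃         
━━━━━━━━━━━━━━━━━━━━━━┓          ┃         
 Minesweeper          ┃          ┃         
──────────────────────┨          ┃         
■■■■■■■■■■            ┃          ┃         
■■■■■■■■■■            ┃ommit:    ┃         
■■■■■■■■■■            ┃          ┃         
■■■■■■■■■■            ┃_main.py  ┃         
■■■■■■■■■■            ┃ig.yaml   ┃         
■■■■■■■■■■            ┃.py       ┃         


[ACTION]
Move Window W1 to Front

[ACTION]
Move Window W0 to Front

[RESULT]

┃The algorithm validates cached result┃    
┃                                     ┃    
┃The system manages cached results seq┃    
━━━━━━━━━━━━━━━━━━━━━━━━━━━━━━━━━┓    ┃    
Terminal                         ┃    ┃    
─────────────────────────────────┨━━━━┛    
 wc README.md                    ┃         
 418  3751 29605 README.md       ┃         
 cat config.txt                  ┃         
ey0 = value67                    ┃         
ey1 = value63                    ┃         
ey2 = value13                    ┃         
ey3 = value42                    ┃         
ey4 = value4                     ┃         
 git status                      ┃         
n branch main                    ┃         
hanges not staged for commit:    ┃         
                                 ┃         
       modified:   test_main.py  ┃         
       modified:   config.yaml   ┃         
       modified:   main.py       ┃         


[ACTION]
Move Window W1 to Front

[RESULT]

┃The algorithm validates cached result┃    
┃                                     ┃    
┃The system manages cached results seq┃    
┃                                     ┃    
┃                                     ┃    
┗━━━━━━━━━━━━━━━━━━━━━━━━━━━━━━━━━━━━━┛    
 wc README.md                    ┃         
 418  3751 29605 README.md       ┃         
 cat config.txt                  ┃         
ey0 = value67                    ┃         
ey1 = value63                    ┃         
ey2 = value13                    ┃         
ey3 = value42                    ┃         
ey4 = value4                     ┃         
 git status                      ┃         
n branch main                    ┃         
hanges not staged for commit:    ┃         
                                 ┃         
       modified:   test_main.py  ┃         
       modified:   config.yaml   ┃         
       modified:   main.py       ┃         


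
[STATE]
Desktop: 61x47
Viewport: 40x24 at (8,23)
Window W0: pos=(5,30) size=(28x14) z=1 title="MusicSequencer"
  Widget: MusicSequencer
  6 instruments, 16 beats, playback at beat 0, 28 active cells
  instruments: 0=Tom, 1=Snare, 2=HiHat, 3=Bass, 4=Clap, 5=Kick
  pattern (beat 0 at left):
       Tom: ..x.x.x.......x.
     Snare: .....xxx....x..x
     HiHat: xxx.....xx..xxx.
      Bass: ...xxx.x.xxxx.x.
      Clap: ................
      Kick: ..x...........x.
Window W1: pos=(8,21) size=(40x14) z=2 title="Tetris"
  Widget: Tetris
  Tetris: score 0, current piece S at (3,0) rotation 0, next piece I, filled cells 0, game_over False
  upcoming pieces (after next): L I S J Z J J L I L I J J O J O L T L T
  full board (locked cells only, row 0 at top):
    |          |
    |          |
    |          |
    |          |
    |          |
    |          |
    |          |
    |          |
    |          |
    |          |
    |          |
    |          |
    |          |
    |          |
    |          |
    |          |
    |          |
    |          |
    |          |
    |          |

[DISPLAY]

┠──────────────────────────────────────┨
┃          │Next:                      ┃
┃          │████                       ┃
┃          │                           ┃
┃          │                           ┃
┃          │                           ┃
┃          │                           ┃
┃          │Score:                     ┃
┃          │0                          ┃
┃          │                           ┃
┃          │                           ┃
┗━━━━━━━━━━━━━━━━━━━━━━━━━━━━━━━━━━━━━━┛
nare·····███····█··█    ┃               
iHat███·····██··███·    ┃               
Bass···███·█·████·█·    ┃               
Clap················    ┃               
Kick··█···········█·    ┃               
                        ┃               
                        ┃               
                        ┃               
━━━━━━━━━━━━━━━━━━━━━━━━┛               
                                        
                                        
                                        


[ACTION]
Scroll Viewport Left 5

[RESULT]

     ┠──────────────────────────────────
     ┃          │Next:                  
     ┃          │████                   
     ┃          │                       
     ┃          │                       
     ┃          │                       
     ┃          │                       
  ┏━━┃          │Score:                 
  ┃ M┃          │0                      
  ┠──┃          │                       
  ┃  ┃          │                       
  ┃  ┗━━━━━━━━━━━━━━━━━━━━━━━━━━━━━━━━━━
  ┃ Snare·····███····█··█    ┃          
  ┃ HiHat███·····██··███·    ┃          
  ┃  Bass···███·█·████·█·    ┃          
  ┃  Clap················    ┃          
  ┃  Kick··█···········█·    ┃          
  ┃                          ┃          
  ┃                          ┃          
  ┃                          ┃          
  ┗━━━━━━━━━━━━━━━━━━━━━━━━━━┛          
                                        
                                        
                                        


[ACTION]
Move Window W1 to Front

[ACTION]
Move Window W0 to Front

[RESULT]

     ┠──────────────────────────────────
     ┃          │Next:                  
     ┃          │████                   
     ┃          │                       
     ┃          │                       
     ┃          │                       
     ┃          │                       
  ┏━━━━━━━━━━━━━━━━━━━━━━━━━━┓          
  ┃ MusicSequencer           ┃          
  ┠──────────────────────────┨          
  ┃      ▼123456789012345    ┃          
  ┃   Tom··█·█·█·······█·    ┃━━━━━━━━━━
  ┃ Snare·····███····█··█    ┃          
  ┃ HiHat███·····██··███·    ┃          
  ┃  Bass···███·█·████·█·    ┃          
  ┃  Clap················    ┃          
  ┃  Kick··█···········█·    ┃          
  ┃                          ┃          
  ┃                          ┃          
  ┃                          ┃          
  ┗━━━━━━━━━━━━━━━━━━━━━━━━━━┛          
                                        
                                        
                                        


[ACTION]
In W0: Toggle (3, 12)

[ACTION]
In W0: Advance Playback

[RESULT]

     ┠──────────────────────────────────
     ┃          │Next:                  
     ┃          │████                   
     ┃          │                       
     ┃          │                       
     ┃          │                       
     ┃          │                       
  ┏━━━━━━━━━━━━━━━━━━━━━━━━━━┓          
  ┃ MusicSequencer           ┃          
  ┠──────────────────────────┨          
  ┃      0▼23456789012345    ┃          
  ┃   Tom··█·█·█·······█·    ┃━━━━━━━━━━
  ┃ Snare·····███····█··█    ┃          
  ┃ HiHat███·····██··███·    ┃          
  ┃  Bass···███·█·███··█·    ┃          
  ┃  Clap················    ┃          
  ┃  Kick··█···········█·    ┃          
  ┃                          ┃          
  ┃                          ┃          
  ┃                          ┃          
  ┗━━━━━━━━━━━━━━━━━━━━━━━━━━┛          
                                        
                                        
                                        


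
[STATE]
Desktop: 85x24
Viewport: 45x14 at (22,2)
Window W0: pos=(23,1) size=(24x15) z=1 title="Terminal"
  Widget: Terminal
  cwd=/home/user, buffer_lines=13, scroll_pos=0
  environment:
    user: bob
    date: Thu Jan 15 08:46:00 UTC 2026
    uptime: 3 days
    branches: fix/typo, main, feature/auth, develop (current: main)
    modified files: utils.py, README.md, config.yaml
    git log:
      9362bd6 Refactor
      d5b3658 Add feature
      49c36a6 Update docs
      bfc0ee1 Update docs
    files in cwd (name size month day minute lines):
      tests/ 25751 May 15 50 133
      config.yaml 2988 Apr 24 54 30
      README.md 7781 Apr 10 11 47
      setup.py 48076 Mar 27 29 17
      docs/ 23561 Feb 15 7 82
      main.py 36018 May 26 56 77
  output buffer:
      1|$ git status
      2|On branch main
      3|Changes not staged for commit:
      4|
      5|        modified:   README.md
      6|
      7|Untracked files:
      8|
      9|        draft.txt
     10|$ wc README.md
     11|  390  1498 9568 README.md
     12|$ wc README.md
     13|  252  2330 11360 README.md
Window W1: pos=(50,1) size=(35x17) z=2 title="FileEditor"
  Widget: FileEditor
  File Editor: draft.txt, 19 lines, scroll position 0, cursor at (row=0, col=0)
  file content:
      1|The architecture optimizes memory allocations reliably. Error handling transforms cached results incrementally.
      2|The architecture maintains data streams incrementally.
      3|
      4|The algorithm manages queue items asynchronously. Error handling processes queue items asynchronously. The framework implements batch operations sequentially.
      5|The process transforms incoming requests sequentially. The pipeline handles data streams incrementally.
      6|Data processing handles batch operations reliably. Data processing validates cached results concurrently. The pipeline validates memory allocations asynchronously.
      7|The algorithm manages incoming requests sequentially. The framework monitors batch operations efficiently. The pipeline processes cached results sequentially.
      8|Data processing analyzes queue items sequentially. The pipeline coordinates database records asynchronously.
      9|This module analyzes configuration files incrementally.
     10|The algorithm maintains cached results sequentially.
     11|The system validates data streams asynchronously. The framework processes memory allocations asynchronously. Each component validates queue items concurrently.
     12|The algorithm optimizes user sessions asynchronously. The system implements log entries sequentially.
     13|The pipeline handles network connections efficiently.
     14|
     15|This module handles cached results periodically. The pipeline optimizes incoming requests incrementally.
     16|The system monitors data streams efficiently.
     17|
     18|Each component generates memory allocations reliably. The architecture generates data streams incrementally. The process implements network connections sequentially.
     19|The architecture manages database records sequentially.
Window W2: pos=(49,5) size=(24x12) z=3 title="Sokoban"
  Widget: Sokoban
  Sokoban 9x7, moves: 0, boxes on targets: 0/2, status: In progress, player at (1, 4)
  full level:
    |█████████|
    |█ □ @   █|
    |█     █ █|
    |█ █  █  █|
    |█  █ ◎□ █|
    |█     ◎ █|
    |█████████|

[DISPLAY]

 ┃ Terminal             ┃   ┃ FileEditor     
 ┠──────────────────────┨   ┠────────────────
 ┃$ git status          ┃   ┃█he architecture
 ┃On branch main        ┃  ┏━━━━━━━━━━━━━━━━━
 ┃Changes not staged for┃  ┃ Sokoban         
 ┃                      ┃  ┠─────────────────
 ┃        modified:   RE┃  ┃█████████        
 ┃                      ┃  ┃█ □ @   █        
 ┃Untracked files:      ┃  ┃█     █ █        
 ┃                      ┃  ┃█ █  █  █        
 ┃        draft.txt     ┃  ┃█  █ ◎□ █        
 ┃$ wc README.md        ┃  ┃█     ◎ █        
 ┃  390  1498 9568 READM┃  ┃█████████        
 ┗━━━━━━━━━━━━━━━━━━━━━━┛  ┃Moves: 0  0/2    


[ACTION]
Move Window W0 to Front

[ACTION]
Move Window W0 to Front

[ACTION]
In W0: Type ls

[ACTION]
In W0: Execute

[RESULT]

 ┃ Terminal             ┃   ┃ FileEditor     
 ┠──────────────────────┨   ┠────────────────
 ┃                      ┃   ┃█he architecture
 ┃Untracked files:      ┃  ┏━━━━━━━━━━━━━━━━━
 ┃                      ┃  ┃ Sokoban         
 ┃        draft.txt     ┃  ┠─────────────────
 ┃$ wc README.md        ┃  ┃█████████        
 ┃  390  1498 9568 READM┃  ┃█ □ @   █        
 ┃$ wc README.md        ┃  ┃█     █ █        
 ┃  252  2330 11360 READ┃  ┃█ █  █  █        
 ┃$ ls                  ┃  ┃█  █ ◎□ █        
 ┃tests/  config.yaml  R┃  ┃█     ◎ █        
 ┃$ █                   ┃  ┃█████████        
 ┗━━━━━━━━━━━━━━━━━━━━━━┛  ┃Moves: 0  0/2    


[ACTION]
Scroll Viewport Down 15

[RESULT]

 ┃$ wc README.md        ┃  ┃█     █ █        
 ┃  252  2330 11360 READ┃  ┃█ █  █  █        
 ┃$ ls                  ┃  ┃█  █ ◎□ █        
 ┃tests/  config.yaml  R┃  ┃█     ◎ █        
 ┃$ █                   ┃  ┃█████████        
 ┗━━━━━━━━━━━━━━━━━━━━━━┛  ┃Moves: 0  0/2    
                           ┗━━━━━━━━━━━━━━━━━
                            ┗━━━━━━━━━━━━━━━━
                                             
                                             
                                             
                                             
                                             
                                             
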